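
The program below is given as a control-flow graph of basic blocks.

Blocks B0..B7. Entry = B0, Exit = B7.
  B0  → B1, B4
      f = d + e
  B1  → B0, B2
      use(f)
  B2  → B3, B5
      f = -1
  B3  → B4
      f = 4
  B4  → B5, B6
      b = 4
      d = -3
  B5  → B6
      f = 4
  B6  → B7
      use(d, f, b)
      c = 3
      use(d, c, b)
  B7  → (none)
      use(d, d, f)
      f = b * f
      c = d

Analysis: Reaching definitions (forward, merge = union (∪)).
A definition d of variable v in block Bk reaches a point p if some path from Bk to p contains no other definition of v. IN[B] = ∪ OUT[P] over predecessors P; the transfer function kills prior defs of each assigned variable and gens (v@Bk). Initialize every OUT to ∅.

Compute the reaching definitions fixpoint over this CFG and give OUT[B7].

Fixpoint table:
  B0:  IN={f@B0}  OUT={f@B0}
  B1:  IN={f@B0}  OUT={f@B0}
  B2:  IN={f@B0}  OUT={f@B2}
  B3:  IN={f@B2}  OUT={f@B3}
  B4:  IN={f@B0, f@B3}  OUT={b@B4, d@B4, f@B0, f@B3}
  B5:  IN={b@B4, d@B4, f@B0, f@B2, f@B3}  OUT={b@B4, d@B4, f@B5}
  B6:  IN={b@B4, d@B4, f@B0, f@B3, f@B5}  OUT={b@B4, c@B6, d@B4, f@B0, f@B3, f@B5}
  B7:  IN={b@B4, c@B6, d@B4, f@B0, f@B3, f@B5}  OUT={b@B4, c@B7, d@B4, f@B7}

Merge at B7: IN[B7] = OUT[B6] = {b@B4, c@B6, d@B4, f@B0, f@B3, f@B5}
Applying B7's transfer function to that IN value gives OUT[B7] (row B7 above).

Answer: {b@B4, c@B7, d@B4, f@B7}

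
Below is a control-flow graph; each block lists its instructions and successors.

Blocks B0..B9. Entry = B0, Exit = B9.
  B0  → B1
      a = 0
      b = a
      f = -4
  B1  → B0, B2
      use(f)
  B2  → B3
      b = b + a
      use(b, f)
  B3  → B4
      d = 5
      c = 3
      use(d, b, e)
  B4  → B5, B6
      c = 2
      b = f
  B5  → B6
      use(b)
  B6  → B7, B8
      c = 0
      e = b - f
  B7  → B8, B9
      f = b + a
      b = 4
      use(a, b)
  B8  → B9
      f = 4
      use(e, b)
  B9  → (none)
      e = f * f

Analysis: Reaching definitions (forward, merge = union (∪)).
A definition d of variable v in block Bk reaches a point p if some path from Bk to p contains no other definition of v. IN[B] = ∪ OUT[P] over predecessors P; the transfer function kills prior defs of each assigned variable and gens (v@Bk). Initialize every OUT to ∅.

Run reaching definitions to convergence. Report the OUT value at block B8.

Answer: {a@B0, b@B4, b@B7, c@B6, d@B3, e@B6, f@B8}

Derivation:
Converged values:
  B0:   IN={a@B0, b@B0, f@B0}   OUT={a@B0, b@B0, f@B0}
  B1:   IN={a@B0, b@B0, f@B0}   OUT={a@B0, b@B0, f@B0}
  B2:   IN={a@B0, b@B0, f@B0}   OUT={a@B0, b@B2, f@B0}
  B3:   IN={a@B0, b@B2, f@B0}   OUT={a@B0, b@B2, c@B3, d@B3, f@B0}
  B4:   IN={a@B0, b@B2, c@B3, d@B3, f@B0}   OUT={a@B0, b@B4, c@B4, d@B3, f@B0}
  B5:   IN={a@B0, b@B4, c@B4, d@B3, f@B0}   OUT={a@B0, b@B4, c@B4, d@B3, f@B0}
  B6:   IN={a@B0, b@B4, c@B4, d@B3, f@B0}   OUT={a@B0, b@B4, c@B6, d@B3, e@B6, f@B0}
  B7:   IN={a@B0, b@B4, c@B6, d@B3, e@B6, f@B0}   OUT={a@B0, b@B7, c@B6, d@B3, e@B6, f@B7}
  B8:   IN={a@B0, b@B4, b@B7, c@B6, d@B3, e@B6, f@B0, f@B7}   OUT={a@B0, b@B4, b@B7, c@B6, d@B3, e@B6, f@B8}
  B9:   IN={a@B0, b@B4, b@B7, c@B6, d@B3, e@B6, f@B7, f@B8}   OUT={a@B0, b@B4, b@B7, c@B6, d@B3, e@B9, f@B7, f@B8}

Merge at B8: IN[B8] = OUT[B6] ⊔ OUT[B7] = {a@B0, b@B4, b@B7, c@B6, d@B3, e@B6, f@B0, f@B7}
Applying B8's transfer function to that IN value gives OUT[B8] (row B8 above).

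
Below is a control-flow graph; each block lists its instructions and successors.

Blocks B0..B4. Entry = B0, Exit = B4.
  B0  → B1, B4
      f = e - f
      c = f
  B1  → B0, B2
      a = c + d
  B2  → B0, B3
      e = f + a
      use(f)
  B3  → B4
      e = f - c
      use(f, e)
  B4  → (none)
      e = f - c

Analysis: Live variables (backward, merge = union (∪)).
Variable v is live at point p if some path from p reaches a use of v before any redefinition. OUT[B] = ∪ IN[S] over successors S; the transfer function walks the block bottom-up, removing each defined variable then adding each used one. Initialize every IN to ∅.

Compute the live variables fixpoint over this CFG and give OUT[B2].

Fixpoint table:
  B0: | IN={d, e, f} | OUT={c, d, e, f}
  B1: | IN={c, d, e, f} | OUT={a, c, d, e, f}
  B2: | IN={a, c, d, f} | OUT={c, d, e, f}
  B3: | IN={c, f} | OUT={c, f}
  B4: | IN={c, f} | OUT={}

Merge at B2: OUT[B2] = IN[B0] ⊔ IN[B3] = {c, d, e, f}

Answer: {c, d, e, f}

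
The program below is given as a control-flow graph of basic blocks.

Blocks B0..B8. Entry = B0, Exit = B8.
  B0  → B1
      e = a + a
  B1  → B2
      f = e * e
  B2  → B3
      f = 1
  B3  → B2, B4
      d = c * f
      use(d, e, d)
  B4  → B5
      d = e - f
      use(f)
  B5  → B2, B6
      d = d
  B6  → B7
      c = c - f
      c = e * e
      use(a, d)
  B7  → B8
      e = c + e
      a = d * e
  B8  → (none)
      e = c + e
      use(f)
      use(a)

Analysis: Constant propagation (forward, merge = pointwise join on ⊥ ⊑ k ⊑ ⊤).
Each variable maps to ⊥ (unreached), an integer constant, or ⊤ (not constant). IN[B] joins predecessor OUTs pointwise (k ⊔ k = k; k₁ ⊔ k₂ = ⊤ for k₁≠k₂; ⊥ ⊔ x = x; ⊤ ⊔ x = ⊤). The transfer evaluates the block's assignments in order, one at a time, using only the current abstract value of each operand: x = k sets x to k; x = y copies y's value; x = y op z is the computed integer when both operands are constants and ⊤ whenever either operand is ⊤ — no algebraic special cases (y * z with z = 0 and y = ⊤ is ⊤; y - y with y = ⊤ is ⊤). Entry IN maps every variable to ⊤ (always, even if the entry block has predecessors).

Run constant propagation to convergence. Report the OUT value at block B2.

Answer: {a: ⊤, b: ⊤, c: ⊤, d: ⊤, e: ⊤, f: 1}

Trace:
Fixpoint table:
  B0:   IN=(all ⊤)   OUT=(all ⊤)
  B1:   IN=(all ⊤)   OUT=(all ⊤)
  B2:   IN=(all ⊤)   OUT={f:1; rest ⊤}
  B3:   IN={f:1; rest ⊤}   OUT={f:1; rest ⊤}
  B4:   IN={f:1; rest ⊤}   OUT={f:1; rest ⊤}
  B5:   IN={f:1; rest ⊤}   OUT={f:1; rest ⊤}
  B6:   IN={f:1; rest ⊤}   OUT={f:1; rest ⊤}
  B7:   IN={f:1; rest ⊤}   OUT={f:1; rest ⊤}
  B8:   IN={f:1; rest ⊤}   OUT={f:1; rest ⊤}

Merge at B2: IN[B2] = OUT[B1] ⊔ OUT[B3] ⊔ OUT[B5] = {a: ⊤, b: ⊤, c: ⊤, d: ⊤, e: ⊤, f: ⊤}
Applying B2's transfer function to that IN value gives OUT[B2] (row B2 above).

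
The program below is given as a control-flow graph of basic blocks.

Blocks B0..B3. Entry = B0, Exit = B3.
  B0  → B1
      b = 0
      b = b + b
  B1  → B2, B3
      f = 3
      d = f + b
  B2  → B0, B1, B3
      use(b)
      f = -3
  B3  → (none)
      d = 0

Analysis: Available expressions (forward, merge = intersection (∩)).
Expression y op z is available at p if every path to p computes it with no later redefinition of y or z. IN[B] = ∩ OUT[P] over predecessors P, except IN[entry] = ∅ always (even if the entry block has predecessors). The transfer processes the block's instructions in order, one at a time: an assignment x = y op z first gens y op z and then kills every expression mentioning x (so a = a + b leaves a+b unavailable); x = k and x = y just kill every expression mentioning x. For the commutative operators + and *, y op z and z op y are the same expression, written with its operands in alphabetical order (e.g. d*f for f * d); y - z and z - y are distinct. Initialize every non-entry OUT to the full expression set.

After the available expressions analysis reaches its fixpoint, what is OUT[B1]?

Fixpoint table:
  B0:  IN={}  OUT={}
  B1:  IN={}  OUT={b+f}
  B2:  IN={b+f}  OUT={}
  B3:  IN={}  OUT={}

Merge at B1: IN[B1] = OUT[B0] ∩ OUT[B2] = {}
Applying B1's transfer function to that IN value gives OUT[B1] (row B1 above).

Answer: {b+f}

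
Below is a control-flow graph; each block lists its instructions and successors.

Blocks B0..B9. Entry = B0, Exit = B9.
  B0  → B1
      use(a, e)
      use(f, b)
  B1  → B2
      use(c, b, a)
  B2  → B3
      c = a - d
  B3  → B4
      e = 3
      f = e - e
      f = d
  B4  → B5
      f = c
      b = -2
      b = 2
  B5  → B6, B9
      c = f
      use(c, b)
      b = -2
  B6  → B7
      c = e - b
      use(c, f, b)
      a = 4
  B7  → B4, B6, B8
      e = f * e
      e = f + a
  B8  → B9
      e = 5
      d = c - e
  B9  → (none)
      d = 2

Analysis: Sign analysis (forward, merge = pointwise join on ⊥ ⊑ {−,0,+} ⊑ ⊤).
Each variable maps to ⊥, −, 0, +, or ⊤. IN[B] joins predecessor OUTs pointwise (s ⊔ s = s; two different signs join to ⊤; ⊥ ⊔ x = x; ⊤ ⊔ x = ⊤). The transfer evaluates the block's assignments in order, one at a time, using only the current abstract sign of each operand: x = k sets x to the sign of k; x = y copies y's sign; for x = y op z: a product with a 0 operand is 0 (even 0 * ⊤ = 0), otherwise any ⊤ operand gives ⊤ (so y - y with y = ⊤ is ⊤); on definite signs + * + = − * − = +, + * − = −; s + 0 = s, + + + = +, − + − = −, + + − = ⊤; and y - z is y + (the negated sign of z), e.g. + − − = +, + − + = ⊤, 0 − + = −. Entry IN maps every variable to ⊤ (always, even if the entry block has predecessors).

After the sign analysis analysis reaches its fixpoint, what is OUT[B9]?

Converged values:
  B0:   IN=(all ⊤)   OUT=(all ⊤)
  B1:   IN=(all ⊤)   OUT=(all ⊤)
  B2:   IN=(all ⊤)   OUT=(all ⊤)
  B3:   IN=(all ⊤)   OUT={e:+; rest ⊤}
  B4:   IN=(all ⊤)   OUT={b:+; rest ⊤}
  B5:   IN={b:+; rest ⊤}   OUT={b:-; rest ⊤}
  B6:   IN={b:-; rest ⊤}   OUT={a:+, b:-; rest ⊤}
  B7:   IN={a:+, b:-; rest ⊤}   OUT={a:+, b:-; rest ⊤}
  B8:   IN={a:+, b:-; rest ⊤}   OUT={a:+, b:-, e:+; rest ⊤}
  B9:   IN={b:-; rest ⊤}   OUT={b:-, d:+; rest ⊤}

Merge at B9: IN[B9] = OUT[B5] ⊔ OUT[B8] = {a: ⊤, b: -, c: ⊤, d: ⊤, e: ⊤, f: ⊤}
Applying B9's transfer function to that IN value gives OUT[B9] (row B9 above).

Answer: {a: ⊤, b: -, c: ⊤, d: +, e: ⊤, f: ⊤}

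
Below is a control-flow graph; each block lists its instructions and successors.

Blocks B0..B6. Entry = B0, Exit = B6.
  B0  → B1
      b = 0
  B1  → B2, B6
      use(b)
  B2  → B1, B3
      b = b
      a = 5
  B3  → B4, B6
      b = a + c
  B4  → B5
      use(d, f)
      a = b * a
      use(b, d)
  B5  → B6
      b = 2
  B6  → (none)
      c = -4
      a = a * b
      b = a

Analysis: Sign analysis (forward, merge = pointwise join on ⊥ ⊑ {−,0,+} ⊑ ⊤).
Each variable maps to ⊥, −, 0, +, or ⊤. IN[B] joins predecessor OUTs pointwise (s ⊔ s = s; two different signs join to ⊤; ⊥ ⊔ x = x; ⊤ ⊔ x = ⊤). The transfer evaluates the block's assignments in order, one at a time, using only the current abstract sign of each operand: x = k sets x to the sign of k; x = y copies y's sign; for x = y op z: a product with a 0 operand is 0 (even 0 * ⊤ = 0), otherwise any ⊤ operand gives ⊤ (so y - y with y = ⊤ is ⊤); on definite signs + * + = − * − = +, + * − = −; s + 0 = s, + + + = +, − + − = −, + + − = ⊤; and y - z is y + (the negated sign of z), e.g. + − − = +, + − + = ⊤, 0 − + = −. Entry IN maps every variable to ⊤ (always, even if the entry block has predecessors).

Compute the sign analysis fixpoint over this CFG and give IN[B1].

Answer: {a: ⊤, b: 0, c: ⊤, d: ⊤, e: ⊤, f: ⊤}

Trace:
Fixpoint table:
  B0:  IN=(all ⊤)  OUT={b:0; rest ⊤}
  B1:  IN={b:0; rest ⊤}  OUT={b:0; rest ⊤}
  B2:  IN={b:0; rest ⊤}  OUT={a:+, b:0; rest ⊤}
  B3:  IN={a:+, b:0; rest ⊤}  OUT={a:+; rest ⊤}
  B4:  IN={a:+; rest ⊤}  OUT=(all ⊤)
  B5:  IN=(all ⊤)  OUT={b:+; rest ⊤}
  B6:  IN=(all ⊤)  OUT={c:-; rest ⊤}

Merge at B1: IN[B1] = OUT[B0] ⊔ OUT[B2] = {a: ⊤, b: 0, c: ⊤, d: ⊤, e: ⊤, f: ⊤}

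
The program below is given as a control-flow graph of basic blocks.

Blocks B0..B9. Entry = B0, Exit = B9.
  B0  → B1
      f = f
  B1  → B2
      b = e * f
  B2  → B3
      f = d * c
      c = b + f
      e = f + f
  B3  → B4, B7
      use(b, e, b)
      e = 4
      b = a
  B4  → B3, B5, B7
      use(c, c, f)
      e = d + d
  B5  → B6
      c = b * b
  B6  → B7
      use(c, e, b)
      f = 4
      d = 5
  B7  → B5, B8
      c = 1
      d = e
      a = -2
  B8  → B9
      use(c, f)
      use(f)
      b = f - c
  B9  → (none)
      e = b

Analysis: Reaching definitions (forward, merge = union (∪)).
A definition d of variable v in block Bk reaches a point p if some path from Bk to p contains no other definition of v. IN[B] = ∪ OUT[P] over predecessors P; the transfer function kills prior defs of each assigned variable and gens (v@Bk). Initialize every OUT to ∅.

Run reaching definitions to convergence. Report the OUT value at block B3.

Per-block solution:
  B0: | IN={} | OUT={f@B0}
  B1: | IN={f@B0} | OUT={b@B1, f@B0}
  B2: | IN={b@B1, f@B0} | OUT={b@B1, c@B2, e@B2, f@B2}
  B3: | IN={b@B1, b@B3, c@B2, e@B2, e@B4, f@B2} | OUT={b@B3, c@B2, e@B3, f@B2}
  B4: | IN={b@B3, c@B2, e@B3, f@B2} | OUT={b@B3, c@B2, e@B4, f@B2}
  B5: | IN={a@B7, b@B3, c@B2, c@B7, d@B7, e@B3, e@B4, f@B2, f@B6} | OUT={a@B7, b@B3, c@B5, d@B7, e@B3, e@B4, f@B2, f@B6}
  B6: | IN={a@B7, b@B3, c@B5, d@B7, e@B3, e@B4, f@B2, f@B6} | OUT={a@B7, b@B3, c@B5, d@B6, e@B3, e@B4, f@B6}
  B7: | IN={a@B7, b@B3, c@B2, c@B5, d@B6, e@B3, e@B4, f@B2, f@B6} | OUT={a@B7, b@B3, c@B7, d@B7, e@B3, e@B4, f@B2, f@B6}
  B8: | IN={a@B7, b@B3, c@B7, d@B7, e@B3, e@B4, f@B2, f@B6} | OUT={a@B7, b@B8, c@B7, d@B7, e@B3, e@B4, f@B2, f@B6}
  B9: | IN={a@B7, b@B8, c@B7, d@B7, e@B3, e@B4, f@B2, f@B6} | OUT={a@B7, b@B8, c@B7, d@B7, e@B9, f@B2, f@B6}

Merge at B3: IN[B3] = OUT[B2] ⊔ OUT[B4] = {b@B1, b@B3, c@B2, e@B2, e@B4, f@B2}
Applying B3's transfer function to that IN value gives OUT[B3] (row B3 above).

Answer: {b@B3, c@B2, e@B3, f@B2}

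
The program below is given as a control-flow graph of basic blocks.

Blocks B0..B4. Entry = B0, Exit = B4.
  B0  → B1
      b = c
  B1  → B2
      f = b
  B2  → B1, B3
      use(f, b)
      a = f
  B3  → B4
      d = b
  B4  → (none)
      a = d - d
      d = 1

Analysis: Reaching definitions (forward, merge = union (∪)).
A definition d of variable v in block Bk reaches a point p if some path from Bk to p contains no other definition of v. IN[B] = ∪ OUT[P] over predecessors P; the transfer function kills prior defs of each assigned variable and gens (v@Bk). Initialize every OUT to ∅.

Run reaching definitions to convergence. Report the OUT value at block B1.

Fixpoint table:
  B0:   IN={}   OUT={b@B0}
  B1:   IN={a@B2, b@B0, f@B1}   OUT={a@B2, b@B0, f@B1}
  B2:   IN={a@B2, b@B0, f@B1}   OUT={a@B2, b@B0, f@B1}
  B3:   IN={a@B2, b@B0, f@B1}   OUT={a@B2, b@B0, d@B3, f@B1}
  B4:   IN={a@B2, b@B0, d@B3, f@B1}   OUT={a@B4, b@B0, d@B4, f@B1}

Merge at B1: IN[B1] = OUT[B0] ⊔ OUT[B2] = {a@B2, b@B0, f@B1}
Applying B1's transfer function to that IN value gives OUT[B1] (row B1 above).

Answer: {a@B2, b@B0, f@B1}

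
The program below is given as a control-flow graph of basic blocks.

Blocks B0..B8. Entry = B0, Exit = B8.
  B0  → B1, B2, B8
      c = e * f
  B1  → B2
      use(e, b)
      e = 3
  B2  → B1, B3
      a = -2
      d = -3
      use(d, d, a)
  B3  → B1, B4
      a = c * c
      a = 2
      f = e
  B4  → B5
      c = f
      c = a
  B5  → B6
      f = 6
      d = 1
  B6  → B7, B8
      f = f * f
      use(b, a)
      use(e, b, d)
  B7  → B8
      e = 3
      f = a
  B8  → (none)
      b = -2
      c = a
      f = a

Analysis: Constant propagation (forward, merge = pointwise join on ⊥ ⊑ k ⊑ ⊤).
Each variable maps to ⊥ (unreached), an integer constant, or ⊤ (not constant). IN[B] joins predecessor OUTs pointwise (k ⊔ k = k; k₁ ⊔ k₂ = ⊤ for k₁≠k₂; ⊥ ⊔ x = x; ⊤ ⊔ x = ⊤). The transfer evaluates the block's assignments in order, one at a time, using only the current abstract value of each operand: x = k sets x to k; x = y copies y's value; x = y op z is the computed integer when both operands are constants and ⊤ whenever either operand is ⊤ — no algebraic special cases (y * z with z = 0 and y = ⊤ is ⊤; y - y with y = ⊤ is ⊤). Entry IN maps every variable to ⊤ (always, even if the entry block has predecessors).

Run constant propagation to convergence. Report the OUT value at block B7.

Answer: {a: 2, b: ⊤, c: 2, d: 1, e: 3, f: 2}

Working:
Fixpoint table:
  B0: | IN=(all ⊤) | OUT=(all ⊤)
  B1: | IN=(all ⊤) | OUT={e:3; rest ⊤}
  B2: | IN=(all ⊤) | OUT={a:-2, d:-3; rest ⊤}
  B3: | IN={a:-2, d:-3; rest ⊤} | OUT={a:2, d:-3; rest ⊤}
  B4: | IN={a:2, d:-3; rest ⊤} | OUT={a:2, c:2, d:-3; rest ⊤}
  B5: | IN={a:2, c:2, d:-3; rest ⊤} | OUT={a:2, c:2, d:1, f:6; rest ⊤}
  B6: | IN={a:2, c:2, d:1, f:6; rest ⊤} | OUT={a:2, c:2, d:1, f:36; rest ⊤}
  B7: | IN={a:2, c:2, d:1, f:36; rest ⊤} | OUT={a:2, c:2, d:1, e:3, f:2; rest ⊤}
  B8: | IN=(all ⊤) | OUT={b:-2; rest ⊤}

Merge at B7: IN[B7] = OUT[B6] = {a: 2, b: ⊤, c: 2, d: 1, e: ⊤, f: 36}
Applying B7's transfer function to that IN value gives OUT[B7] (row B7 above).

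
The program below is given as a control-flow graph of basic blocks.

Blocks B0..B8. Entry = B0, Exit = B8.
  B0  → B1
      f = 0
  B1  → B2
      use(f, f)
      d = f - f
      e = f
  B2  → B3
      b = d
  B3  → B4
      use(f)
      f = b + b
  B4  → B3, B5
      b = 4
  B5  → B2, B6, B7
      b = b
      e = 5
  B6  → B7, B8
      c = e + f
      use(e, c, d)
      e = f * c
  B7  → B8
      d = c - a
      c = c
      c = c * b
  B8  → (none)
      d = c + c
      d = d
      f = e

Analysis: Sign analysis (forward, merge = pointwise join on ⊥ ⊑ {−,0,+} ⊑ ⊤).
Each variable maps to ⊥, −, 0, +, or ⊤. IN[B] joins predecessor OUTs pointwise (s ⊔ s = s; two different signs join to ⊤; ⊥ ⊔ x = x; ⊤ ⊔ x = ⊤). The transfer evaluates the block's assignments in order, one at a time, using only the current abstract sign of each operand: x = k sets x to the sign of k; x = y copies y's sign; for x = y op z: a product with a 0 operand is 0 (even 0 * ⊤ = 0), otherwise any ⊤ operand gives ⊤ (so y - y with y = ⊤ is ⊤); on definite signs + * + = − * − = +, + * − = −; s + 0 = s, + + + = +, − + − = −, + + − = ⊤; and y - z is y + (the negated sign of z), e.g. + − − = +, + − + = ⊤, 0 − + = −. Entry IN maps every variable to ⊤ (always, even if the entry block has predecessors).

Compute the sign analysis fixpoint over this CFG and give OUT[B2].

Answer: {a: ⊤, b: 0, c: ⊤, d: 0, e: ⊤, f: ⊤}

Trace:
Fixpoint table:
  B0:  IN=(all ⊤)  OUT={f:0; rest ⊤}
  B1:  IN={f:0; rest ⊤}  OUT={d:0, e:0, f:0; rest ⊤}
  B2:  IN={d:0; rest ⊤}  OUT={b:0, d:0; rest ⊤}
  B3:  IN={d:0; rest ⊤}  OUT={d:0; rest ⊤}
  B4:  IN={d:0; rest ⊤}  OUT={b:+, d:0; rest ⊤}
  B5:  IN={b:+, d:0; rest ⊤}  OUT={b:+, d:0, e:+; rest ⊤}
  B6:  IN={b:+, d:0, e:+; rest ⊤}  OUT={b:+, d:0; rest ⊤}
  B7:  IN={b:+, d:0; rest ⊤}  OUT={b:+; rest ⊤}
  B8:  IN={b:+; rest ⊤}  OUT={b:+; rest ⊤}

Merge at B2: IN[B2] = OUT[B1] ⊔ OUT[B5] = {a: ⊤, b: ⊤, c: ⊤, d: 0, e: ⊤, f: ⊤}
Applying B2's transfer function to that IN value gives OUT[B2] (row B2 above).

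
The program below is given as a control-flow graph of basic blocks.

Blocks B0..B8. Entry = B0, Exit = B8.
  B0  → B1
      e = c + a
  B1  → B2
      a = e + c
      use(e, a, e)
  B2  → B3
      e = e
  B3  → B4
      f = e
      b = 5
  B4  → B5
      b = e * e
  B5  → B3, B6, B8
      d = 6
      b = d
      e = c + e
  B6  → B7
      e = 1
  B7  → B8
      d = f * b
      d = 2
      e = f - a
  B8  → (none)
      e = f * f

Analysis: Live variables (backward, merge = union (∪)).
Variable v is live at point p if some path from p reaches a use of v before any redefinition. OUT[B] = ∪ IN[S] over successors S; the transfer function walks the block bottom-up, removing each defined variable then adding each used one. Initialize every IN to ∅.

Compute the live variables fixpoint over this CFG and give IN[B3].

Answer: {a, c, e}

Working:
Converged values:
  B0:   IN={a, c}   OUT={c, e}
  B1:   IN={c, e}   OUT={a, c, e}
  B2:   IN={a, c, e}   OUT={a, c, e}
  B3:   IN={a, c, e}   OUT={a, c, e, f}
  B4:   IN={a, c, e, f}   OUT={a, c, e, f}
  B5:   IN={a, c, e, f}   OUT={a, b, c, e, f}
  B6:   IN={a, b, f}   OUT={a, b, f}
  B7:   IN={a, b, f}   OUT={f}
  B8:   IN={f}   OUT={}

Merge at B3: OUT[B3] = IN[B4] = {a, c, e, f}
Applying B3's transfer function to that OUT value gives IN[B3] (row B3 above).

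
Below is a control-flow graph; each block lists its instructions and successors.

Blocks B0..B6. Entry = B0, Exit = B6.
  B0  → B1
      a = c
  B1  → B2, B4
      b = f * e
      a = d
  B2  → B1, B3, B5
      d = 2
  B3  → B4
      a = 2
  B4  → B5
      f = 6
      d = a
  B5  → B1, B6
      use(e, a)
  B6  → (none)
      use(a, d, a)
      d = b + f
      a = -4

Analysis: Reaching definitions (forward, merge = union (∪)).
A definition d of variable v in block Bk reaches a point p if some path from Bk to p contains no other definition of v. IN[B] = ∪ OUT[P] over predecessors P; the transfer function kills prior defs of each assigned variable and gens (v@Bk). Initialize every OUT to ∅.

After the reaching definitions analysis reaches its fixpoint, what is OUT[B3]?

Converged values:
  B0:  IN={}  OUT={a@B0}
  B1:  IN={a@B0, a@B1, a@B3, b@B1, d@B2, d@B4, f@B4}  OUT={a@B1, b@B1, d@B2, d@B4, f@B4}
  B2:  IN={a@B1, b@B1, d@B2, d@B4, f@B4}  OUT={a@B1, b@B1, d@B2, f@B4}
  B3:  IN={a@B1, b@B1, d@B2, f@B4}  OUT={a@B3, b@B1, d@B2, f@B4}
  B4:  IN={a@B1, a@B3, b@B1, d@B2, d@B4, f@B4}  OUT={a@B1, a@B3, b@B1, d@B4, f@B4}
  B5:  IN={a@B1, a@B3, b@B1, d@B2, d@B4, f@B4}  OUT={a@B1, a@B3, b@B1, d@B2, d@B4, f@B4}
  B6:  IN={a@B1, a@B3, b@B1, d@B2, d@B4, f@B4}  OUT={a@B6, b@B1, d@B6, f@B4}

Merge at B3: IN[B3] = OUT[B2] = {a@B1, b@B1, d@B2, f@B4}
Applying B3's transfer function to that IN value gives OUT[B3] (row B3 above).

Answer: {a@B3, b@B1, d@B2, f@B4}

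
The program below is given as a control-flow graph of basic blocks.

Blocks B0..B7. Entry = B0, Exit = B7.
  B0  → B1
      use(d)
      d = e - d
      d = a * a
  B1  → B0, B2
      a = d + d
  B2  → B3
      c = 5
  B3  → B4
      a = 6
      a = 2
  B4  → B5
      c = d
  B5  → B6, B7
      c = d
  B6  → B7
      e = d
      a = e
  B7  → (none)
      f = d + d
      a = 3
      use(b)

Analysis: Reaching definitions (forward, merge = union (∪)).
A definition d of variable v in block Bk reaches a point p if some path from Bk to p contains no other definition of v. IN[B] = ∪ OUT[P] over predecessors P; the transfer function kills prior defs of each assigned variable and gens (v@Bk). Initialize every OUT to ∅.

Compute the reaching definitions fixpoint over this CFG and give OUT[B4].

Converged values:
  B0:   IN={a@B1, d@B0}   OUT={a@B1, d@B0}
  B1:   IN={a@B1, d@B0}   OUT={a@B1, d@B0}
  B2:   IN={a@B1, d@B0}   OUT={a@B1, c@B2, d@B0}
  B3:   IN={a@B1, c@B2, d@B0}   OUT={a@B3, c@B2, d@B0}
  B4:   IN={a@B3, c@B2, d@B0}   OUT={a@B3, c@B4, d@B0}
  B5:   IN={a@B3, c@B4, d@B0}   OUT={a@B3, c@B5, d@B0}
  B6:   IN={a@B3, c@B5, d@B0}   OUT={a@B6, c@B5, d@B0, e@B6}
  B7:   IN={a@B3, a@B6, c@B5, d@B0, e@B6}   OUT={a@B7, c@B5, d@B0, e@B6, f@B7}

Merge at B4: IN[B4] = OUT[B3] = {a@B3, c@B2, d@B0}
Applying B4's transfer function to that IN value gives OUT[B4] (row B4 above).

Answer: {a@B3, c@B4, d@B0}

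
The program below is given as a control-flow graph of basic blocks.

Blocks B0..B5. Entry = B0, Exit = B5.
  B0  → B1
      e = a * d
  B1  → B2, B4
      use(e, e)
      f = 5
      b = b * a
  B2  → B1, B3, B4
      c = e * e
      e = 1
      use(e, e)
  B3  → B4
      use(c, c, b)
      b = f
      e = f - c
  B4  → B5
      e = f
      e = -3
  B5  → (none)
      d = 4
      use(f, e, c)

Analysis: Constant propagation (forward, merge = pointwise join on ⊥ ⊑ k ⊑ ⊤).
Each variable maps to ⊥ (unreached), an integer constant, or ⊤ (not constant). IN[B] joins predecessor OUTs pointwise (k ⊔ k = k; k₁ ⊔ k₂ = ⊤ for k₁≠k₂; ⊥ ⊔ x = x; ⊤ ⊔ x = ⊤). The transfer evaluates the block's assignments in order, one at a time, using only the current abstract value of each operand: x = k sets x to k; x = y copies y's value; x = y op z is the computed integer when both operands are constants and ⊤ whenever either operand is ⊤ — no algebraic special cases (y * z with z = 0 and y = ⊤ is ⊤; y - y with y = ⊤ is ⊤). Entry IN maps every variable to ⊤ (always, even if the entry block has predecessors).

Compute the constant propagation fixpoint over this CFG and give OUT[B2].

Answer: {a: ⊤, b: ⊤, c: ⊤, d: ⊤, e: 1, f: 5}

Working:
Per-block solution:
  B0: | IN=(all ⊤) | OUT=(all ⊤)
  B1: | IN=(all ⊤) | OUT={f:5; rest ⊤}
  B2: | IN={f:5; rest ⊤} | OUT={e:1, f:5; rest ⊤}
  B3: | IN={e:1, f:5; rest ⊤} | OUT={b:5, f:5; rest ⊤}
  B4: | IN={f:5; rest ⊤} | OUT={e:-3, f:5; rest ⊤}
  B5: | IN={e:-3, f:5; rest ⊤} | OUT={d:4, e:-3, f:5; rest ⊤}

Merge at B2: IN[B2] = OUT[B1] = {a: ⊤, b: ⊤, c: ⊤, d: ⊤, e: ⊤, f: 5}
Applying B2's transfer function to that IN value gives OUT[B2] (row B2 above).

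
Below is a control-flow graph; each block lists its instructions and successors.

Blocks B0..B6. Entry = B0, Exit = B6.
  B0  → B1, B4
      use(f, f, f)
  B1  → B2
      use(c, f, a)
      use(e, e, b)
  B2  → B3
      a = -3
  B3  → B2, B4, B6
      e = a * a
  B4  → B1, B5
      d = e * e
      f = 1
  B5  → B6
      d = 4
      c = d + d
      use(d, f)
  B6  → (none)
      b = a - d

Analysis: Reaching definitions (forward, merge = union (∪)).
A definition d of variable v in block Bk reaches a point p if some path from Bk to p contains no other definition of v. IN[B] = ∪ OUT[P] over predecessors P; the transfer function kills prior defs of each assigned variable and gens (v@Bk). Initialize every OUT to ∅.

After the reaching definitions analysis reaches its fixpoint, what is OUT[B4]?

Answer: {a@B2, d@B4, e@B3, f@B4}

Trace:
Per-block solution:
  B0: | IN={} | OUT={}
  B1: | IN={a@B2, d@B4, e@B3, f@B4} | OUT={a@B2, d@B4, e@B3, f@B4}
  B2: | IN={a@B2, d@B4, e@B3, f@B4} | OUT={a@B2, d@B4, e@B3, f@B4}
  B3: | IN={a@B2, d@B4, e@B3, f@B4} | OUT={a@B2, d@B4, e@B3, f@B4}
  B4: | IN={a@B2, d@B4, e@B3, f@B4} | OUT={a@B2, d@B4, e@B3, f@B4}
  B5: | IN={a@B2, d@B4, e@B3, f@B4} | OUT={a@B2, c@B5, d@B5, e@B3, f@B4}
  B6: | IN={a@B2, c@B5, d@B4, d@B5, e@B3, f@B4} | OUT={a@B2, b@B6, c@B5, d@B4, d@B5, e@B3, f@B4}

Merge at B4: IN[B4] = OUT[B0] ⊔ OUT[B3] = {a@B2, d@B4, e@B3, f@B4}
Applying B4's transfer function to that IN value gives OUT[B4] (row B4 above).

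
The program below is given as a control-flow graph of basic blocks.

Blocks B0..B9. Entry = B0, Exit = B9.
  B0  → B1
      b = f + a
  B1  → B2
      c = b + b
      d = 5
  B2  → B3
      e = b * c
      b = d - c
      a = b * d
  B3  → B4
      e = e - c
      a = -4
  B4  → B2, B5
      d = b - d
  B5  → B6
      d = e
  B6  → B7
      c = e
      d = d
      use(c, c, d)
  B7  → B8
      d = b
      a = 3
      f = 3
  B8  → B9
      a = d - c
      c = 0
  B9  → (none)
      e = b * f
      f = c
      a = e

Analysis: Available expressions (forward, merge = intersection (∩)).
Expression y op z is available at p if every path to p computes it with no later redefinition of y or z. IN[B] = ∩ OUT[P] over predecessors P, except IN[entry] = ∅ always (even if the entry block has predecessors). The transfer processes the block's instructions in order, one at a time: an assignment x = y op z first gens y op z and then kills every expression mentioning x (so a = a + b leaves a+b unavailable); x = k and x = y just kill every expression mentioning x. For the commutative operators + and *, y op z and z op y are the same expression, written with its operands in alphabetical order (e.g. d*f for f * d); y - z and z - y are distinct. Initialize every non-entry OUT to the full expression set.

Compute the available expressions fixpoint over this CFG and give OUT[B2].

Converged values:
  B0:  IN={}  OUT={a+f}
  B1:  IN={a+f}  OUT={a+f, b+b}
  B2:  IN={}  OUT={b*d, d-c}
  B3:  IN={b*d, d-c}  OUT={b*d, d-c}
  B4:  IN={b*d, d-c}  OUT={}
  B5:  IN={}  OUT={}
  B6:  IN={}  OUT={}
  B7:  IN={}  OUT={}
  B8:  IN={}  OUT={}
  B9:  IN={}  OUT={}

Merge at B2: IN[B2] = OUT[B1] ∩ OUT[B4] = {}
Applying B2's transfer function to that IN value gives OUT[B2] (row B2 above).

Answer: {b*d, d-c}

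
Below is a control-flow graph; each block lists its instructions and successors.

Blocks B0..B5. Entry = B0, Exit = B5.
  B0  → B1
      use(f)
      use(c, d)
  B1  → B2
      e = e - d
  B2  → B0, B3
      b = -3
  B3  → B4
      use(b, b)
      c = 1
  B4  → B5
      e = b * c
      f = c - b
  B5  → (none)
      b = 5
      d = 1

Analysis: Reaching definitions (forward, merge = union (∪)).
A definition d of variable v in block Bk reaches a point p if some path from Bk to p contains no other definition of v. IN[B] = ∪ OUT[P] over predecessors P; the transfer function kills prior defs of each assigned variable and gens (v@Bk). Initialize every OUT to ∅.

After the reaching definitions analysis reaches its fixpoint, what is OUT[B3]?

Converged values:
  B0:  IN={b@B2, e@B1}  OUT={b@B2, e@B1}
  B1:  IN={b@B2, e@B1}  OUT={b@B2, e@B1}
  B2:  IN={b@B2, e@B1}  OUT={b@B2, e@B1}
  B3:  IN={b@B2, e@B1}  OUT={b@B2, c@B3, e@B1}
  B4:  IN={b@B2, c@B3, e@B1}  OUT={b@B2, c@B3, e@B4, f@B4}
  B5:  IN={b@B2, c@B3, e@B4, f@B4}  OUT={b@B5, c@B3, d@B5, e@B4, f@B4}

Merge at B3: IN[B3] = OUT[B2] = {b@B2, e@B1}
Applying B3's transfer function to that IN value gives OUT[B3] (row B3 above).

Answer: {b@B2, c@B3, e@B1}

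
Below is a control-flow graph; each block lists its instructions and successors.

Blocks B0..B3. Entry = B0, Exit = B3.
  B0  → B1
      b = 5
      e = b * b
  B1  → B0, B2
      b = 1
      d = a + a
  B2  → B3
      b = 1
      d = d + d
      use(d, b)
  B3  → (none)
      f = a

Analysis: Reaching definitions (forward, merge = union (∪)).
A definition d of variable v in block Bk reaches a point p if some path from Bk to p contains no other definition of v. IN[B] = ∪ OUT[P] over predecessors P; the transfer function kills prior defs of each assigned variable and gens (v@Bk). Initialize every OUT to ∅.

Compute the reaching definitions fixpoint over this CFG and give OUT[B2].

Answer: {b@B2, d@B2, e@B0}

Trace:
Per-block solution:
  B0:   IN={b@B1, d@B1, e@B0}   OUT={b@B0, d@B1, e@B0}
  B1:   IN={b@B0, d@B1, e@B0}   OUT={b@B1, d@B1, e@B0}
  B2:   IN={b@B1, d@B1, e@B0}   OUT={b@B2, d@B2, e@B0}
  B3:   IN={b@B2, d@B2, e@B0}   OUT={b@B2, d@B2, e@B0, f@B3}

Merge at B2: IN[B2] = OUT[B1] = {b@B1, d@B1, e@B0}
Applying B2's transfer function to that IN value gives OUT[B2] (row B2 above).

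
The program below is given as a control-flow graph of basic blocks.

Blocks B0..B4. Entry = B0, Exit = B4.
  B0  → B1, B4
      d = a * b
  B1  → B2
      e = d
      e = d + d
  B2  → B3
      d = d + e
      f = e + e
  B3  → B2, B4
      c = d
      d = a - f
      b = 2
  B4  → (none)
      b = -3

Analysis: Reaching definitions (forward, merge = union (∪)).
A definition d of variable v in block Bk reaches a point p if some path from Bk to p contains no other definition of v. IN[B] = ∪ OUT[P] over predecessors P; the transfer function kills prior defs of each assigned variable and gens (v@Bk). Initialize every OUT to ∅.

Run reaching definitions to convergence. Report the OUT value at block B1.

Converged values:
  B0:   IN={}   OUT={d@B0}
  B1:   IN={d@B0}   OUT={d@B0, e@B1}
  B2:   IN={b@B3, c@B3, d@B0, d@B3, e@B1, f@B2}   OUT={b@B3, c@B3, d@B2, e@B1, f@B2}
  B3:   IN={b@B3, c@B3, d@B2, e@B1, f@B2}   OUT={b@B3, c@B3, d@B3, e@B1, f@B2}
  B4:   IN={b@B3, c@B3, d@B0, d@B3, e@B1, f@B2}   OUT={b@B4, c@B3, d@B0, d@B3, e@B1, f@B2}

Merge at B1: IN[B1] = OUT[B0] = {d@B0}
Applying B1's transfer function to that IN value gives OUT[B1] (row B1 above).

Answer: {d@B0, e@B1}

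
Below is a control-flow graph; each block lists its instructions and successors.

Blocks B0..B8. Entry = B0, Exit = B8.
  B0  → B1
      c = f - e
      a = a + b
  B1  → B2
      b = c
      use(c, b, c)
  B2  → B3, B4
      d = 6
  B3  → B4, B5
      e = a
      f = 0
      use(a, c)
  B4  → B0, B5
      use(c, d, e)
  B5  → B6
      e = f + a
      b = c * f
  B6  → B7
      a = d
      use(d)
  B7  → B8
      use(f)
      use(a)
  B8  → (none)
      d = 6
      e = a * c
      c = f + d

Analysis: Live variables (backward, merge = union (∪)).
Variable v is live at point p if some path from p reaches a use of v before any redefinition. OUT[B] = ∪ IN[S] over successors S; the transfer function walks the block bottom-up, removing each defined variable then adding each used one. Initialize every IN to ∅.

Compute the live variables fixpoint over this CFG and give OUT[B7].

Per-block solution:
  B0:  IN={a, b, e, f}  OUT={a, c, e, f}
  B1:  IN={a, c, e, f}  OUT={a, b, c, e, f}
  B2:  IN={a, b, c, e, f}  OUT={a, b, c, d, e, f}
  B3:  IN={a, b, c, d}  OUT={a, b, c, d, e, f}
  B4:  IN={a, b, c, d, e, f}  OUT={a, b, c, d, e, f}
  B5:  IN={a, c, d, f}  OUT={c, d, f}
  B6:  IN={c, d, f}  OUT={a, c, f}
  B7:  IN={a, c, f}  OUT={a, c, f}
  B8:  IN={a, c, f}  OUT={}

Merge at B7: OUT[B7] = IN[B8] = {a, c, f}

Answer: {a, c, f}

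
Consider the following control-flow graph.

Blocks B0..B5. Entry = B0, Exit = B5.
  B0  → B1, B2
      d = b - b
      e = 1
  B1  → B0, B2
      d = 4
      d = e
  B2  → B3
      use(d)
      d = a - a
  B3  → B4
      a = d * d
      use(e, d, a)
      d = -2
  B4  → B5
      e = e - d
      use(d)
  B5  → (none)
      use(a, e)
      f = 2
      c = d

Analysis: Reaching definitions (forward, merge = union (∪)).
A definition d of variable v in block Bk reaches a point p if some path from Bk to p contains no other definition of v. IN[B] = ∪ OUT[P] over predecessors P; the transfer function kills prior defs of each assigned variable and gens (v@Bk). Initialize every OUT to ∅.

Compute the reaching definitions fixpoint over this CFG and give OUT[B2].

Answer: {d@B2, e@B0}

Derivation:
Fixpoint table:
  B0:   IN={d@B1, e@B0}   OUT={d@B0, e@B0}
  B1:   IN={d@B0, e@B0}   OUT={d@B1, e@B0}
  B2:   IN={d@B0, d@B1, e@B0}   OUT={d@B2, e@B0}
  B3:   IN={d@B2, e@B0}   OUT={a@B3, d@B3, e@B0}
  B4:   IN={a@B3, d@B3, e@B0}   OUT={a@B3, d@B3, e@B4}
  B5:   IN={a@B3, d@B3, e@B4}   OUT={a@B3, c@B5, d@B3, e@B4, f@B5}

Merge at B2: IN[B2] = OUT[B0] ⊔ OUT[B1] = {d@B0, d@B1, e@B0}
Applying B2's transfer function to that IN value gives OUT[B2] (row B2 above).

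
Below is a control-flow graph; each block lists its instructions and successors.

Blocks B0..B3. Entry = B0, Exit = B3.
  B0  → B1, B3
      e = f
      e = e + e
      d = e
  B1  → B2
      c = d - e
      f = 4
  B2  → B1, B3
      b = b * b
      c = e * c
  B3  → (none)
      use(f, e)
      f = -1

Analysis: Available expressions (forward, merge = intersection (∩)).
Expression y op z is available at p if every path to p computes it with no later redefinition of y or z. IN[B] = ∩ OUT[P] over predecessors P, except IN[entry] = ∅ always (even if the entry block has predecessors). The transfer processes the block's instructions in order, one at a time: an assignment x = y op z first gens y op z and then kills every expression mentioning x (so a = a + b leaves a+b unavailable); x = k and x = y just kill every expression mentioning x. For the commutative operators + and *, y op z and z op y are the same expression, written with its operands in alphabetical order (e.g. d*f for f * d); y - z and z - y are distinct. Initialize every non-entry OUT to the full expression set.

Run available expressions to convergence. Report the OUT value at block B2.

Answer: {d-e}

Trace:
Fixpoint table:
  B0: | IN={} | OUT={}
  B1: | IN={} | OUT={d-e}
  B2: | IN={d-e} | OUT={d-e}
  B3: | IN={} | OUT={}

Merge at B2: IN[B2] = OUT[B1] = {d-e}
Applying B2's transfer function to that IN value gives OUT[B2] (row B2 above).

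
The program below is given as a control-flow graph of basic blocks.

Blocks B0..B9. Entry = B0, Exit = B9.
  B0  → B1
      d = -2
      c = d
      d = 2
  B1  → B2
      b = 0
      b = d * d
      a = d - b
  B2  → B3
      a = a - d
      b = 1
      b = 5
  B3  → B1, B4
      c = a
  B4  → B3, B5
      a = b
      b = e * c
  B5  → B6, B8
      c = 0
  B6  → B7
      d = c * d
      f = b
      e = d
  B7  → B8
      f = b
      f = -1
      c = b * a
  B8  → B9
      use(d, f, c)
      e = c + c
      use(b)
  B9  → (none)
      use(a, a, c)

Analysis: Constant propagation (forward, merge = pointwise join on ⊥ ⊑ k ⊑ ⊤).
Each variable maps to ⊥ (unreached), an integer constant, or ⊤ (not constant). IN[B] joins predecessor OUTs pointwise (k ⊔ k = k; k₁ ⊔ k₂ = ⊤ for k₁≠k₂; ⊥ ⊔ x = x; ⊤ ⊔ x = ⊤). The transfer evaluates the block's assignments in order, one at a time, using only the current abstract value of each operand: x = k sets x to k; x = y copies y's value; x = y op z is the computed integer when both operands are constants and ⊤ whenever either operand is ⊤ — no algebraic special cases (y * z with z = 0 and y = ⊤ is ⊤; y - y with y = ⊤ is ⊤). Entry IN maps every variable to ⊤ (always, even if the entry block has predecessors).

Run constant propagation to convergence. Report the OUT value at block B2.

Answer: {a: -4, b: 5, c: ⊤, d: 2, e: ⊤, f: ⊤}

Trace:
Per-block solution:
  B0: | IN=(all ⊤) | OUT={c:-2, d:2; rest ⊤}
  B1: | IN={d:2; rest ⊤} | OUT={a:-2, b:4, d:2; rest ⊤}
  B2: | IN={a:-2, b:4, d:2; rest ⊤} | OUT={a:-4, b:5, d:2; rest ⊤}
  B3: | IN={d:2; rest ⊤} | OUT={d:2; rest ⊤}
  B4: | IN={d:2; rest ⊤} | OUT={d:2; rest ⊤}
  B5: | IN={d:2; rest ⊤} | OUT={c:0, d:2; rest ⊤}
  B6: | IN={c:0, d:2; rest ⊤} | OUT={c:0, d:0, e:0; rest ⊤}
  B7: | IN={c:0, d:0, e:0; rest ⊤} | OUT={d:0, e:0, f:-1; rest ⊤}
  B8: | IN=(all ⊤) | OUT=(all ⊤)
  B9: | IN=(all ⊤) | OUT=(all ⊤)

Merge at B2: IN[B2] = OUT[B1] = {a: -2, b: 4, c: ⊤, d: 2, e: ⊤, f: ⊤}
Applying B2's transfer function to that IN value gives OUT[B2] (row B2 above).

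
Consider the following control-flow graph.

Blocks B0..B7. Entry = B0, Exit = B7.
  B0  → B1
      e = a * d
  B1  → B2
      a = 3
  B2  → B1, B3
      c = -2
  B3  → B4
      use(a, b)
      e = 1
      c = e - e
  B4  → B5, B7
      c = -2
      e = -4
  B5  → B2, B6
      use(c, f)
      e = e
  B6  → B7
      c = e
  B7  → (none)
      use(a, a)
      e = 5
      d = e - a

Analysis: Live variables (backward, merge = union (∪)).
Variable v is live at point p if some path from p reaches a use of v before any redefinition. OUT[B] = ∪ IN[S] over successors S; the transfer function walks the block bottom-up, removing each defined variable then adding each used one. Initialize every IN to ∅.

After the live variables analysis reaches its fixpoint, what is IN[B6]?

Converged values:
  B0:   IN={a, b, d, f}   OUT={b, f}
  B1:   IN={b, f}   OUT={a, b, f}
  B2:   IN={a, b, f}   OUT={a, b, f}
  B3:   IN={a, b, f}   OUT={a, b, f}
  B4:   IN={a, b, f}   OUT={a, b, c, e, f}
  B5:   IN={a, b, c, e, f}   OUT={a, b, e, f}
  B6:   IN={a, e}   OUT={a}
  B7:   IN={a}   OUT={}

Merge at B6: OUT[B6] = IN[B7] = {a}
Applying B6's transfer function to that OUT value gives IN[B6] (row B6 above).

Answer: {a, e}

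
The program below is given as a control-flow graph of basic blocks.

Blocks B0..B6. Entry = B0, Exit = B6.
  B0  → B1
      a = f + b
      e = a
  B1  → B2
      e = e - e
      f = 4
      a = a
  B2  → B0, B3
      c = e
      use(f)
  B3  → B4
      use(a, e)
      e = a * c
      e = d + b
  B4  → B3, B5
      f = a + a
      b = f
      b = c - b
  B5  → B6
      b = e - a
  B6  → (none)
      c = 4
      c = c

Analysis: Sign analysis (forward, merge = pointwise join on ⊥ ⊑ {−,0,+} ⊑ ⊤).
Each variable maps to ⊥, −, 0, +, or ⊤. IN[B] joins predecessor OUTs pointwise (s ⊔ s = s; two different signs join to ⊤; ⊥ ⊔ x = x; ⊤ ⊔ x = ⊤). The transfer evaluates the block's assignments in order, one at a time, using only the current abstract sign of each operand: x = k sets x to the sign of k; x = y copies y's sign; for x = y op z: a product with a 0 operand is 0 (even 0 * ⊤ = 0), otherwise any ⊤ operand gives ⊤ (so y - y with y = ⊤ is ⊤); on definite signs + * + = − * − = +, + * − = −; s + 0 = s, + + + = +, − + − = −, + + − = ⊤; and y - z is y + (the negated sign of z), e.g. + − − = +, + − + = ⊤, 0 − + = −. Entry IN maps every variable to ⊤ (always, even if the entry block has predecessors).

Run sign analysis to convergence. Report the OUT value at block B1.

Answer: {a: ⊤, b: ⊤, c: ⊤, d: ⊤, e: ⊤, f: +}

Derivation:
Converged values:
  B0:   IN=(all ⊤)   OUT=(all ⊤)
  B1:   IN=(all ⊤)   OUT={f:+; rest ⊤}
  B2:   IN={f:+; rest ⊤}   OUT={f:+; rest ⊤}
  B3:   IN=(all ⊤)   OUT=(all ⊤)
  B4:   IN=(all ⊤)   OUT=(all ⊤)
  B5:   IN=(all ⊤)   OUT=(all ⊤)
  B6:   IN=(all ⊤)   OUT={c:+; rest ⊤}

Merge at B1: IN[B1] = OUT[B0] = {a: ⊤, b: ⊤, c: ⊤, d: ⊤, e: ⊤, f: ⊤}
Applying B1's transfer function to that IN value gives OUT[B1] (row B1 above).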